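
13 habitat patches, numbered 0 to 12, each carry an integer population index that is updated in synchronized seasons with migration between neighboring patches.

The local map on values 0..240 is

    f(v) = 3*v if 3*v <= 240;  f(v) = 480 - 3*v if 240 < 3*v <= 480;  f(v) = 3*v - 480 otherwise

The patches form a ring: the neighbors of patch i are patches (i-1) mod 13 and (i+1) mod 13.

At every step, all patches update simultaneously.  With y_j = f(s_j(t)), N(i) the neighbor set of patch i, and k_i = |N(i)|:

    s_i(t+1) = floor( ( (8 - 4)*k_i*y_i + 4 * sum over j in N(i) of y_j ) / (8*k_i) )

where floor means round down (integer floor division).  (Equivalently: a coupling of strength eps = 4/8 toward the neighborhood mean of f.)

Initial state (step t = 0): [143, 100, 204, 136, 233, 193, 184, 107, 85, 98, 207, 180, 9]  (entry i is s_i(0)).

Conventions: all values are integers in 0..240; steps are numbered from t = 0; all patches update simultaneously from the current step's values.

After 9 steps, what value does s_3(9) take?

Simulating step by step:
t=0: [143, 100, 204, 136, 233, 193, 184, 107, 85, 98, 207, 180, 9]
t=1: [77, 135, 129, 123, 152, 122, 100, 153, 198, 184, 132, 72, 41]
t=2: [165, 118, 93, 84, 68, 108, 123, 84, 80, 85, 114, 159, 173]
t=3: [48, 117, 189, 215, 198, 156, 151, 201, 233, 207, 126, 45, 24]
t=4: [122, 122, 117, 132, 101, 41, 47, 123, 175, 150, 120, 111, 105]
t=5: [126, 117, 114, 118, 140, 141, 129, 102, 57, 56, 104, 144, 147]
t=6: [93, 124, 132, 112, 75, 66, 104, 153, 171, 168, 138, 75, 57]
t=7: [170, 125, 105, 149, 198, 197, 138, 60, 27, 36, 95, 171, 192]
t=8: [65, 101, 117, 86, 93, 100, 105, 126, 112, 123, 132, 89, 63]
t=9: [189, 169, 164, 193, 201, 181, 153, 128, 125, 112, 123, 174, 196]

Answer: s_3(9) = 193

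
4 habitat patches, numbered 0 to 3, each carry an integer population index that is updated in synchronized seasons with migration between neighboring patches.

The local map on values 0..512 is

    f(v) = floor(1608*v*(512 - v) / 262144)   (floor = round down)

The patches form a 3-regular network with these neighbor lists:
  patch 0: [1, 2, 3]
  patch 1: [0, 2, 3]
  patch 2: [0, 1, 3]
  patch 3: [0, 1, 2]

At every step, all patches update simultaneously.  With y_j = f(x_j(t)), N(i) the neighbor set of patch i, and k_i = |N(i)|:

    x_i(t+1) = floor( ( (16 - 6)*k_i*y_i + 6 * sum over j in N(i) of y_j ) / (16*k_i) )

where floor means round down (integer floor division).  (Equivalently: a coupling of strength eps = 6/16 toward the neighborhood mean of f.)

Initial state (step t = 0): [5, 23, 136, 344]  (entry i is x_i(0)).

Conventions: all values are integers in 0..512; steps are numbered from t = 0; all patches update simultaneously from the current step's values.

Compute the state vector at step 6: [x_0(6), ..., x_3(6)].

Simulating step by step:
t=0: [5, 23, 136, 344]
t=1: [101, 127, 250, 270]
t=2: [296, 318, 369, 369]
t=3: [373, 366, 338, 338]
t=4: [329, 334, 350, 350]
t=5: [362, 360, 351, 351]
t=6: [336, 337, 343, 343]

Answer: [336, 337, 343, 343]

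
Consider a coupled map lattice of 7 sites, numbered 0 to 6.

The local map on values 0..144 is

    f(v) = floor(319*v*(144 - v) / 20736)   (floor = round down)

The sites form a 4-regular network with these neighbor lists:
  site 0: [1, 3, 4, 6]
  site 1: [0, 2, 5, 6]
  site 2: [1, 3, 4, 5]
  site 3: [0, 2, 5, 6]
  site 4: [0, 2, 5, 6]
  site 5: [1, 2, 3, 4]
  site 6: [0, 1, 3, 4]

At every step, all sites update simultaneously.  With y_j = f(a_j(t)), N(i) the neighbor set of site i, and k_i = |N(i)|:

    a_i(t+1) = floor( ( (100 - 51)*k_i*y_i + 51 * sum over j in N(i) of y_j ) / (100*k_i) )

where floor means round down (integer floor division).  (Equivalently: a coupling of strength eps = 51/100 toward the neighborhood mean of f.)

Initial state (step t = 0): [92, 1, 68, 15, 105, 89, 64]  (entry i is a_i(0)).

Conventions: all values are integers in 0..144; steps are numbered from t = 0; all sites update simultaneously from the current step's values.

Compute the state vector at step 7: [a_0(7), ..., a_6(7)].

Simulating step by step:
t=0: [92, 1, 68, 15, 105, 89, 64]
t=1: [57, 39, 60, 53, 69, 58, 59]
t=2: [74, 69, 74, 75, 77, 74, 74]
t=3: [79, 79, 79, 79, 79, 79, 79]
t=4: [78, 78, 78, 78, 78, 78, 78]
t=5: [79, 79, 79, 79, 79, 79, 79]
t=6: [78, 78, 78, 78, 78, 78, 78]
t=7: [79, 79, 79, 79, 79, 79, 79]

Answer: [79, 79, 79, 79, 79, 79, 79]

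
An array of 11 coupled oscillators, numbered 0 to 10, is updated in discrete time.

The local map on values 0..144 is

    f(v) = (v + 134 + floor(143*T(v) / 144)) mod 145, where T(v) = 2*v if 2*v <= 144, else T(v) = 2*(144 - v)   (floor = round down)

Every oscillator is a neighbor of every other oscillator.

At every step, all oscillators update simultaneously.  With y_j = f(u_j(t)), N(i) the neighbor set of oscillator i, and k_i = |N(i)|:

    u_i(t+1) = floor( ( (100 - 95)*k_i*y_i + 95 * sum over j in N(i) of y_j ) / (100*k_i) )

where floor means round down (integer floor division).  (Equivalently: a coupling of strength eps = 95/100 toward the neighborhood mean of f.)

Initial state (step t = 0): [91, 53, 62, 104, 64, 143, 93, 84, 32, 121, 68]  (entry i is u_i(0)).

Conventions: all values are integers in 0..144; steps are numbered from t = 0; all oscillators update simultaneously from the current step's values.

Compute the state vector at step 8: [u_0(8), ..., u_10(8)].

Simulating step by step:
t=0: [91, 53, 62, 104, 64, 143, 93, 84, 32, 121, 68]
t=1: [44, 46, 45, 45, 45, 40, 45, 44, 42, 46, 44]
t=2: [120, 120, 120, 120, 120, 121, 120, 120, 120, 120, 120]
t=3: [10, 10, 10, 10, 10, 10, 10, 10, 10, 10, 10]
t=4: [18, 18, 18, 18, 18, 18, 18, 18, 18, 18, 18]
t=5: [42, 42, 42, 42, 42, 42, 42, 42, 42, 42, 42]
t=6: [114, 114, 114, 114, 114, 114, 114, 114, 114, 114, 114]
t=7: [17, 17, 17, 17, 17, 17, 17, 17, 17, 17, 17]
t=8: [39, 39, 39, 39, 39, 39, 39, 39, 39, 39, 39]

Answer: [39, 39, 39, 39, 39, 39, 39, 39, 39, 39, 39]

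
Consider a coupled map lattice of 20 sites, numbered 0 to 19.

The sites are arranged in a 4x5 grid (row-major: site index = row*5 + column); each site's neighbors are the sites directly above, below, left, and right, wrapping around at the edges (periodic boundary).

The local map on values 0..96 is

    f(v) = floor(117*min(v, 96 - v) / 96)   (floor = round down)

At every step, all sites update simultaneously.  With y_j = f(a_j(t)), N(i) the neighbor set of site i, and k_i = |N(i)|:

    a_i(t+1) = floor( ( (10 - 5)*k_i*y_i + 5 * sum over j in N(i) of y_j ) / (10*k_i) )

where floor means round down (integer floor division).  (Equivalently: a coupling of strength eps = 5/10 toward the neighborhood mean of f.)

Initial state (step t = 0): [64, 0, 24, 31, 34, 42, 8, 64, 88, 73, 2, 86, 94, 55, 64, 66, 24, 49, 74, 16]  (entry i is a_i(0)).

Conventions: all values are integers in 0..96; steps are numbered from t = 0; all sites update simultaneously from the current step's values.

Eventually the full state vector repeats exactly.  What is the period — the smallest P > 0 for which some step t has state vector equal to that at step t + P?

Simulating step by step:
t=0: [64, 0, 24, 31, 34, 42, 8, 64, 88, 73, 2, 86, 94, 55, 64, 66, 24, 49, 74, 16]
t=1: [35, 13, 31, 31, 35, 35, 17, 25, 23, 31, 18, 11, 20, 34, 31, 29, 27, 39, 33, 27]
t=2: [37, 23, 34, 36, 39, 36, 22, 28, 32, 37, 26, 18, 28, 36, 34, 33, 29, 40, 39, 35]
t=3: [42, 32, 39, 43, 45, 39, 28, 34, 40, 43, 33, 26, 35, 41, 40, 39, 34, 43, 45, 42]
t=4: [48, 41, 46, 51, 52, 45, 36, 41, 48, 50, 41, 35, 42, 48, 48, 46, 41, 49, 52, 50]
t=5: [55, 50, 54, 54, 54, 52, 45, 50, 56, 55, 50, 45, 51, 56, 56, 54, 50, 54, 54, 55]
t=6: [50, 54, 52, 50, 50, 52, 54, 53, 49, 49, 53, 54, 53, 49, 49, 51, 54, 52, 50, 49]
t=7: [54, 51, 53, 55, 56, 53, 51, 52, 56, 56, 52, 51, 52, 56, 56, 54, 51, 53, 55, 56]
t=8: [51, 53, 52, 49, 48, 51, 53, 52, 48, 48, 52, 53, 52, 48, 48, 51, 53, 52, 49, 48]
t=9: [54, 52, 53, 56, 57, 54, 52, 53, 57, 57, 53, 52, 53, 57, 57, 54, 52, 53, 56, 57]
t=10: [50, 52, 51, 48, 47, 50, 52, 51, 47, 47, 51, 52, 51, 47, 47, 50, 52, 51, 48, 47]
t=11: [55, 53, 54, 57, 57, 55, 53, 54, 56, 56, 54, 53, 54, 56, 56, 55, 53, 54, 57, 57]
t=12: [49, 51, 50, 47, 47, 49, 51, 50, 48, 48, 50, 51, 50, 48, 48, 49, 51, 50, 47, 47]
t=13: [56, 54, 55, 57, 57, 56, 54, 56, 57, 57, 56, 54, 56, 57, 57, 56, 54, 55, 57, 57]
t=14: [48, 50, 48, 47, 47, 48, 50, 48, 47, 47, 48, 50, 48, 47, 47, 48, 50, 48, 47, 47]
t=15: [57, 56, 57, 57, 57, 57, 56, 57, 57, 57, 57, 56, 57, 57, 57, 57, 56, 57, 57, 57]
t=16: [47, 47, 47, 47, 47, 47, 47, 47, 47, 47, 47, 47, 47, 47, 47, 47, 47, 47, 47, 47]
t=17: [57, 57, 57, 57, 57, 57, 57, 57, 57, 57, 57, 57, 57, 57, 57, 57, 57, 57, 57, 57]
t=18: [47, 47, 47, 47, 47, 47, 47, 47, 47, 47, 47, 47, 47, 47, 47, 47, 47, 47, 47, 47]

Answer: 2
Key observation: The state at step 16, [47, 47, 47, 47, 47, 47, 47, 47, 47, 47, 47, 47, 47, 47, 47, 47, 47, 47, 47, 47], reappears at step 18 — and no state repeats earlier — so the cycle the system enters has period 2.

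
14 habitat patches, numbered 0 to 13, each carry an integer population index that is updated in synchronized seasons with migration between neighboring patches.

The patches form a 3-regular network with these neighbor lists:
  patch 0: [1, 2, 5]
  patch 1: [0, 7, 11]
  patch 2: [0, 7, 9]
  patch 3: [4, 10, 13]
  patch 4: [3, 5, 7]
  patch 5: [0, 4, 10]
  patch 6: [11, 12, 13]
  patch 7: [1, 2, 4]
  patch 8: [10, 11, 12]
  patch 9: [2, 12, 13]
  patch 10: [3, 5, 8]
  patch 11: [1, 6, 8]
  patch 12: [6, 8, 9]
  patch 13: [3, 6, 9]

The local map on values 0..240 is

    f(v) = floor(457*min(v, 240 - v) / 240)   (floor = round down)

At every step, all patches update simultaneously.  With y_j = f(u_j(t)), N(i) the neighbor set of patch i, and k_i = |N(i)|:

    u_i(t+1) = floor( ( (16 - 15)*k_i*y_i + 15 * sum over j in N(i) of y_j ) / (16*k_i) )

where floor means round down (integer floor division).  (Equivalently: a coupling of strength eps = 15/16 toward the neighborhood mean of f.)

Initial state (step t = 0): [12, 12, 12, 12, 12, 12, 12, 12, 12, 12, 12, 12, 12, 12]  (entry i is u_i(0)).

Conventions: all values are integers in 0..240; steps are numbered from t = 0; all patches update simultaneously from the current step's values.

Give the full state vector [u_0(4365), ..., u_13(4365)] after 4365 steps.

Simulating step by step:
t=0: [12, 12, 12, 12, 12, 12, 12, 12, 12, 12, 12, 12, 12, 12]
t=1: [22, 22, 22, 22, 22, 22, 22, 22, 22, 22, 22, 22, 22, 22]
t=2: [41, 41, 41, 41, 41, 41, 41, 41, 41, 41, 41, 41, 41, 41]
t=3: [78, 78, 78, 78, 78, 78, 78, 78, 78, 78, 78, 78, 78, 78]
t=4: [148, 148, 148, 148, 148, 148, 148, 148, 148, 148, 148, 148, 148, 148]
t=5: [175, 175, 175, 175, 175, 175, 175, 175, 175, 175, 175, 175, 175, 175]
t=6: [123, 123, 123, 123, 123, 123, 123, 123, 123, 123, 123, 123, 123, 123]
t=7: [222, 222, 222, 222, 222, 222, 222, 222, 222, 222, 222, 222, 222, 222]
t=8: [34, 34, 34, 34, 34, 34, 34, 34, 34, 34, 34, 34, 34, 34]
t=9: [64, 64, 64, 64, 64, 64, 64, 64, 64, 64, 64, 64, 64, 64]
t=10: [121, 121, 121, 121, 121, 121, 121, 121, 121, 121, 121, 121, 121, 121]
t=11: [226, 226, 226, 226, 226, 226, 226, 226, 226, 226, 226, 226, 226, 226]
t=12: [26, 26, 26, 26, 26, 26, 26, 26, 26, 26, 26, 26, 26, 26]
t=13: [49, 49, 49, 49, 49, 49, 49, 49, 49, 49, 49, 49, 49, 49]
t=14: [93, 93, 93, 93, 93, 93, 93, 93, 93, 93, 93, 93, 93, 93]
t=15: [177, 177, 177, 177, 177, 177, 177, 177, 177, 177, 177, 177, 177, 177]
t=16: [119, 119, 119, 119, 119, 119, 119, 119, 119, 119, 119, 119, 119, 119]
t=17: [226, 226, 226, 226, 226, 226, 226, 226, 226, 226, 226, 226, 226, 226]

Answer: [177, 177, 177, 177, 177, 177, 177, 177, 177, 177, 177, 177, 177, 177]
Key observation: The state at step 11, [226, 226, 226, 226, 226, 226, 226, 226, 226, 226, 226, 226, 226, 226], reappears at step 17: the system is in a cycle of period 6 from step 11 on.  Therefore the state at step 4365 equals the state at step 11 + ((4365 - 11) mod 6) = 15, which is [177, 177, 177, 177, 177, 177, 177, 177, 177, 177, 177, 177, 177, 177].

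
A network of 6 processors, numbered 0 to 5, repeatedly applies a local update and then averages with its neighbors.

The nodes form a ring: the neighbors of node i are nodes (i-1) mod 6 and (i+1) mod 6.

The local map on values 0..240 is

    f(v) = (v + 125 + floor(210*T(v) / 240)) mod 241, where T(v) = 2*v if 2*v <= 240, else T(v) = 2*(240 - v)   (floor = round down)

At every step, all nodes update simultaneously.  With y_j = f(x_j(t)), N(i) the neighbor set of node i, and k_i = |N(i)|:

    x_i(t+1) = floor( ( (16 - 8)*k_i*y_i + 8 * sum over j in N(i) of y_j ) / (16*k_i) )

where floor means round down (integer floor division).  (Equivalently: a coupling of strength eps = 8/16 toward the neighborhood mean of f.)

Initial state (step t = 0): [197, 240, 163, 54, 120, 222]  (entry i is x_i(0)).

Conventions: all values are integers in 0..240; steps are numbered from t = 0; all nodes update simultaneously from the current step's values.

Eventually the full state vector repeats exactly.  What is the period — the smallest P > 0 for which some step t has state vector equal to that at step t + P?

Simulating step by step:
t=0: [197, 240, 163, 54, 120, 222]
t=1: [143, 146, 129, 114, 149, 161]
t=2: [192, 197, 201, 198, 191, 188]
t=3: [159, 156, 154, 155, 159, 161]
t=4: [184, 186, 187, 186, 184, 183]
t=5: [165, 164, 163, 164, 165, 166]
t=6: [180, 180, 181, 180, 180, 179]
t=7: [169, 168, 168, 168, 169, 169]
t=8: [177, 177, 178, 177, 177, 177]
t=9: [171, 170, 170, 170, 171, 171]
t=10: [175, 175, 176, 175, 175, 175]
t=11: [172, 172, 172, 172, 172, 172]
t=12: [175, 175, 175, 175, 175, 175]
t=13: [172, 172, 172, 172, 172, 172]

Answer: 2
Key observation: The state at step 11, [172, 172, 172, 172, 172, 172], reappears at step 13 — and no state repeats earlier — so the cycle the system enters has period 2.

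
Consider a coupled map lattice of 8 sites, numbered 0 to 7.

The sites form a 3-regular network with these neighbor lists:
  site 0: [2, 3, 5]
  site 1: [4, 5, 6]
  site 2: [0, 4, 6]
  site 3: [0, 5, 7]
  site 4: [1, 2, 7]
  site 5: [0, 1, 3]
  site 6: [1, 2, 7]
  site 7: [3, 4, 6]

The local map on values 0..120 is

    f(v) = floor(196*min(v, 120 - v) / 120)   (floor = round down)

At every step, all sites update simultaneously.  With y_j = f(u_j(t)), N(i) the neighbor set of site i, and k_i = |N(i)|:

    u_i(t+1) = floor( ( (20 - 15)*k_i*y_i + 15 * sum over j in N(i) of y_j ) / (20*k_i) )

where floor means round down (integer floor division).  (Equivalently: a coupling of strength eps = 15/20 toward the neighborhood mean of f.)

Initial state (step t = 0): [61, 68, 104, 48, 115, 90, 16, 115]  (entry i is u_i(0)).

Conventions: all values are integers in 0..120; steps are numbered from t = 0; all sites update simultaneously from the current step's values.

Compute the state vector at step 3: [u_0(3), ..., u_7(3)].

Simulating step by step:
t=0: [61, 68, 104, 48, 115, 90, 16, 115]
t=1: [62, 41, 39, 57, 31, 76, 36, 30]
t=2: [80, 61, 66, 76, 57, 81, 59, 62]
t=3: [71, 87, 85, 73, 92, 73, 93, 88]

Answer: [71, 87, 85, 73, 92, 73, 93, 88]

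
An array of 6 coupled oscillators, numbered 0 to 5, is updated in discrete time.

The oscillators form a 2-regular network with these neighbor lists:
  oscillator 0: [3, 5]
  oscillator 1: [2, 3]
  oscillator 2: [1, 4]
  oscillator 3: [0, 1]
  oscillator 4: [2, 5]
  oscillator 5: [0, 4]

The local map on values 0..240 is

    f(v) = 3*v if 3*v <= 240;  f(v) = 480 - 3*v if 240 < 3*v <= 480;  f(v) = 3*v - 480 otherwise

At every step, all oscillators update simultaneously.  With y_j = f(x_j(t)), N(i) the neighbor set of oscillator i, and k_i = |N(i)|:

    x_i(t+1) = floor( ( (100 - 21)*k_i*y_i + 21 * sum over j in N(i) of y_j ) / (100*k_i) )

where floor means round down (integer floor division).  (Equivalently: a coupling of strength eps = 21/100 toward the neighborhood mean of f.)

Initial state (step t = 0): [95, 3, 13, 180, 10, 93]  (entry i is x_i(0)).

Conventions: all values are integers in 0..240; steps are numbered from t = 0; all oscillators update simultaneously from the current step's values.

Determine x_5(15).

Answer: x_5(15) = 34

Derivation:
t=0: [95, 3, 13, 180, 10, 93]
t=1: [181, 17, 34, 68, 48, 182]
t=2: [78, 72, 101, 173, 131, 73]
t=3: [211, 193, 171, 78, 110, 206]
t=4: [159, 106, 52, 211, 136, 140]
t=5: [24, 160, 147, 138, 79, 55]
t=6: [81, 11, 55, 59, 208, 162]
t=7: [206, 61, 148, 168, 131, 44]
t=8: [125, 150, 56, 52, 86, 127]
t=9: [109, 57, 159, 137, 203, 112]
t=10: [143, 142, 33, 88, 117, 143]
t=11: [68, 75, 97, 181, 117, 59]
t=12: [186, 204, 186, 94, 140, 174]
t=13: [86, 133, 81, 178, 60, 47]
t=14: [195, 94, 214, 74, 181, 153]
t=15: [108, 196, 155, 207, 68, 34]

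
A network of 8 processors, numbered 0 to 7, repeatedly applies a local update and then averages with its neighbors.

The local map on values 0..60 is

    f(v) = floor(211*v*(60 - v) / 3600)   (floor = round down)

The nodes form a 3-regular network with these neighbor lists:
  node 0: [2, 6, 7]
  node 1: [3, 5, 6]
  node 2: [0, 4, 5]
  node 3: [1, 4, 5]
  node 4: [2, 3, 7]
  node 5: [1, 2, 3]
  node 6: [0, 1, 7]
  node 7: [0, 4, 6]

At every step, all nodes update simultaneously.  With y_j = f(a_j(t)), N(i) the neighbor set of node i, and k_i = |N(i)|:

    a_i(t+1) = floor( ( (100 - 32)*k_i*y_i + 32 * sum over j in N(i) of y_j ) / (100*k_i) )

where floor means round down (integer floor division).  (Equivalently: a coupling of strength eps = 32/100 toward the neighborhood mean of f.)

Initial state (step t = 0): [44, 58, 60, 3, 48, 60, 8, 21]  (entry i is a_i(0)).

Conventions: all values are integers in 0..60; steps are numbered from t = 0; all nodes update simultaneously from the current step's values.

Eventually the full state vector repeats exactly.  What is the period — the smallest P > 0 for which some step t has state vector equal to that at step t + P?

Answer: 2
Key observation: The state at step 12, [51, 51, 51, 51, 51, 51, 51, 51], reappears at step 14 — and no state repeats earlier — so the cycle the system enters has period 2.

Derivation:
t=0: [44, 58, 60, 3, 48, 60, 8, 21]
t=1: [35, 7, 7, 10, 28, 1, 26, 43]
t=2: [46, 23, 25, 27, 45, 9, 46, 44]
t=3: [38, 45, 45, 47, 41, 33, 38, 39]
t=4: [47, 40, 41, 38, 43, 47, 47, 47]
t=5: [36, 43, 42, 45, 42, 38, 36, 35]
t=6: [49, 43, 45, 40, 44, 45, 49, 50]
t=7: [31, 40, 38, 44, 40, 40, 31, 30]
t=8: [51, 46, 48, 42, 46, 45, 51, 51]
t=9: [26, 36, 33, 41, 36, 38, 27, 27]
t=10: [51, 49, 51, 46, 49, 48, 51, 51]
t=11: [26, 31, 27, 35, 30, 32, 26, 26]
t=12: [51, 51, 51, 51, 51, 51, 51, 51]
t=13: [26, 26, 26, 26, 26, 26, 26, 26]
t=14: [51, 51, 51, 51, 51, 51, 51, 51]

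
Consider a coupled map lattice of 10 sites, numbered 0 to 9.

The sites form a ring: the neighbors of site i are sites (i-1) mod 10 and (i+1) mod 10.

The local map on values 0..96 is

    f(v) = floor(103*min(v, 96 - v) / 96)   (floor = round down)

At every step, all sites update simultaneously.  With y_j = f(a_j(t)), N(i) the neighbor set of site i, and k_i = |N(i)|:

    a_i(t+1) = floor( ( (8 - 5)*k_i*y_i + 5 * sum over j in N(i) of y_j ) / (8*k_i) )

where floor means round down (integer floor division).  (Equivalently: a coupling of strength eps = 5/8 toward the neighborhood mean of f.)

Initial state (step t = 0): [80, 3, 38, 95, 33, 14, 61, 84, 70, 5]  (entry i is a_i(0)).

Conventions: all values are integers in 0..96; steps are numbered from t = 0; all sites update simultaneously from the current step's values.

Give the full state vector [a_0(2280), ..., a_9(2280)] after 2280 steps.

Simulating step by step:
t=0: [80, 3, 38, 95, 33, 14, 61, 84, 70, 5]
t=1: [8, 18, 16, 23, 18, 28, 22, 24, 15, 15]
t=2: [13, 14, 19, 20, 24, 24, 25, 21, 18, 13]
t=3: [13, 15, 18, 21, 23, 25, 24, 22, 18, 14]
t=4: [14, 16, 19, 21, 24, 25, 24, 22, 19, 15]
t=5: [15, 17, 19, 22, 24, 25, 24, 22, 19, 16]
t=6: [16, 18, 20, 22, 24, 25, 24, 22, 20, 17]
t=7: [17, 19, 21, 23, 24, 25, 24, 23, 20, 18]
t=8: [18, 20, 22, 23, 25, 25, 25, 23, 21, 19]
t=9: [19, 21, 22, 24, 25, 26, 25, 24, 22, 20]
t=10: [20, 21, 23, 24, 26, 26, 26, 24, 23, 21]
t=11: [21, 22, 23, 25, 26, 27, 26, 25, 23, 22]
t=12: [22, 23, 24, 25, 27, 27, 27, 25, 24, 23]
t=13: [23, 24, 25, 26, 27, 28, 27, 26, 25, 24]
t=14: [24, 25, 26, 27, 28, 28, 28, 27, 26, 25]
t=15: [25, 26, 27, 28, 29, 30, 29, 28, 27, 26]
t=16: [26, 27, 28, 29, 31, 31, 31, 29, 28, 27]
t=17: [27, 28, 29, 31, 32, 33, 32, 31, 29, 28]
t=18: [29, 29, 31, 32, 34, 34, 34, 32, 31, 29]
t=19: [31, 31, 32, 34, 35, 36, 35, 34, 32, 31]
t=20: [33, 33, 34, 35, 37, 37, 37, 35, 34, 33]
t=21: [35, 35, 36, 37, 38, 39, 38, 37, 36, 35]
t=22: [37, 37, 38, 39, 40, 40, 40, 39, 38, 37]
t=23: [39, 39, 40, 41, 41, 42, 41, 41, 40, 39]
t=24: [41, 41, 42, 42, 43, 43, 43, 42, 42, 41]
t=25: [43, 43, 44, 45, 45, 46, 45, 45, 44, 43]
t=26: [46, 46, 47, 47, 48, 48, 48, 47, 47, 46]
t=27: [49, 49, 49, 50, 50, 51, 50, 50, 49, 49]
t=28: [50, 50, 49, 49, 48, 48, 48, 49, 49, 50]
t=29: [49, 49, 49, 50, 50, 51, 50, 50, 49, 49]

Answer: [50, 50, 49, 49, 48, 48, 48, 49, 49, 50]
Key observation: The state at step 27, [49, 49, 49, 50, 50, 51, 50, 50, 49, 49], reappears at step 29: the system is in a cycle of period 2 from step 27 on.  Therefore the state at step 2280 equals the state at step 27 + ((2280 - 27) mod 2) = 28, which is [50, 50, 49, 49, 48, 48, 48, 49, 49, 50].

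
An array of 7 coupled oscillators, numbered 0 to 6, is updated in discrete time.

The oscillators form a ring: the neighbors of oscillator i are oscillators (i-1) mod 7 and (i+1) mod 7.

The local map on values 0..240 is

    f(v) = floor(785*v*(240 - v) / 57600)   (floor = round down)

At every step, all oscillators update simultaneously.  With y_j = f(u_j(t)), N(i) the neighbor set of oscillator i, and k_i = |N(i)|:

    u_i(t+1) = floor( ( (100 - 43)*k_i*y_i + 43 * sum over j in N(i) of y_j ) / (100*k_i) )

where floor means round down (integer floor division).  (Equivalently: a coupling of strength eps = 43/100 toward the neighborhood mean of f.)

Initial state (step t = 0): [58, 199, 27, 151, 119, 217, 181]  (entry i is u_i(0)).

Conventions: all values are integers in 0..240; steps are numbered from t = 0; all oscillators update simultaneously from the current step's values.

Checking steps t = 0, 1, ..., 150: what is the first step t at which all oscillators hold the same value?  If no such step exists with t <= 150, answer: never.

Simulating step by step:
t=0: [58, 199, 27, 151, 119, 217, 181]  (not all equal)
t=1: [136, 110, 107, 163, 165, 112, 128]  (not all equal)
t=2: [193, 193, 188, 175, 174, 189, 194]  (not all equal)
t=3: [122, 125, 135, 150, 150, 134, 123]  (not all equal)
t=4: [195, 194, 191, 185, 185, 191, 195]  (not all equal)
t=5: [119, 121, 128, 135, 135, 127, 120]  (not all equal)
t=6: [196, 195, 194, 193, 193, 194, 195]  (not all equal)
t=7: [117, 119, 121, 122, 122, 121, 119]  (not all equal)
t=8: [196, 196, 196, 196, 196, 196, 196]  (all equal)

Answer: 8
Key observation: Synchronization is absorbing here: once all oscillators are equal they stay equal, and step 8 is the first all-equal step.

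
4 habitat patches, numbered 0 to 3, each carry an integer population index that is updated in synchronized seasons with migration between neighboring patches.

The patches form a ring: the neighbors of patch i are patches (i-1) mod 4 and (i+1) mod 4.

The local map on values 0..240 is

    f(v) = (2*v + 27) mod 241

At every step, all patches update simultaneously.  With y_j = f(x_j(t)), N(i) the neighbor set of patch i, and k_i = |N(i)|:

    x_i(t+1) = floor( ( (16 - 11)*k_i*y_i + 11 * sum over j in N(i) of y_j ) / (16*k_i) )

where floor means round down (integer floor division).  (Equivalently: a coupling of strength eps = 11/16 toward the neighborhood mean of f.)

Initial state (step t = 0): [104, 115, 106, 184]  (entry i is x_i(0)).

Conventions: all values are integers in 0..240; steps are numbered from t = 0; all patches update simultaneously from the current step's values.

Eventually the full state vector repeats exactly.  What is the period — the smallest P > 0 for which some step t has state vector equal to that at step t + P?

Answer: 24
Key observation: The state at step 59, [198, 201, 198, 201], reappears at step 83 — and no state repeats earlier — so the cycle the system enters has period 24.

Derivation:
t=0: [104, 115, 106, 184]
t=1: [131, 167, 133, 211]
t=2: [127, 71, 129, 99]
t=3: [147, 81, 149, 99]
t=4: [167, 115, 168, 126]
t=5: [56, 88, 56, 95]
t=6: [187, 159, 187, 163]
t=7: [124, 142, 124, 145]
t=8: [60, 45, 60, 47]
t=9: [127, 137, 127, 138]
t=10: [54, 46, 54, 46]
t=11: [124, 130, 124, 130]
t=12: [42, 37, 42, 37]
t=13: [104, 107, 104, 107]
t=14: [73, 161, 73, 161]
t=15: [128, 152, 128, 152]
t=16: [75, 57, 75, 57]
t=17: [152, 165, 152, 165]
t=18: [107, 98, 107, 98]
t=19: [153, 69, 153, 69]
t=20: [142, 114, 142, 114]
t=21: [31, 52, 31, 52]
t=22: [117, 102, 117, 102]
t=23: [165, 85, 165, 85]
t=24: [171, 141, 171, 141]
t=25: [86, 109, 86, 109]
t=26: [64, 138, 64, 138]
t=27: [91, 125, 91, 125]
t=28: [90, 154, 90, 154]
t=29: [129, 171, 129, 171]
t=30: [101, 70, 101, 70]
t=31: [186, 209, 186, 209]
t=32: [189, 172, 189, 172]
t=33: [140, 153, 140, 153]
t=34: [83, 74, 83, 74]
t=35: [180, 187, 180, 187]
t=36: [155, 150, 155, 150]
t=37: [89, 92, 89, 92]
t=38: [209, 206, 209, 206]
t=39: [199, 202, 199, 202]
t=40: [188, 185, 188, 185]
t=41: [157, 160, 157, 160]
t=42: [104, 101, 104, 101]
t=43: [230, 233, 230, 233]
t=44: [9, 6, 9, 6]
t=45: [40, 43, 40, 43]
t=46: [111, 108, 111, 108]
t=47: [3, 6, 3, 6]
t=48: [37, 34, 37, 34]
t=49: [96, 99, 96, 99]
t=50: [223, 220, 223, 220]
t=51: [227, 230, 227, 230]
t=52: [78, 166, 78, 166]
t=53: [138, 162, 138, 162]
t=54: [95, 77, 95, 77]
t=55: [192, 205, 192, 205]
t=56: [187, 178, 187, 178]
t=57: [147, 154, 147, 154]
t=58: [89, 84, 89, 84]
t=59: [198, 201, 198, 201]
t=60: [186, 183, 186, 183]
t=61: [153, 156, 153, 156]
t=62: [96, 93, 96, 93]
t=63: [214, 217, 214, 217]
t=64: [218, 215, 218, 215]
t=65: [217, 220, 217, 220]
t=66: [224, 221, 224, 221]
t=67: [229, 232, 229, 232]
t=68: [7, 4, 7, 4]
t=69: [36, 39, 36, 39]
t=70: [103, 100, 103, 100]
t=71: [228, 231, 228, 231]
t=72: [5, 2, 5, 2]
t=73: [32, 35, 32, 35]
t=74: [95, 92, 95, 92]
t=75: [212, 215, 212, 215]
t=76: [214, 211, 214, 211]
t=77: [209, 212, 209, 212]
t=78: [208, 205, 208, 205]
t=79: [197, 200, 197, 200]
t=80: [184, 181, 184, 181]
t=81: [149, 152, 149, 152]
t=82: [88, 85, 88, 85]
t=83: [198, 201, 198, 201]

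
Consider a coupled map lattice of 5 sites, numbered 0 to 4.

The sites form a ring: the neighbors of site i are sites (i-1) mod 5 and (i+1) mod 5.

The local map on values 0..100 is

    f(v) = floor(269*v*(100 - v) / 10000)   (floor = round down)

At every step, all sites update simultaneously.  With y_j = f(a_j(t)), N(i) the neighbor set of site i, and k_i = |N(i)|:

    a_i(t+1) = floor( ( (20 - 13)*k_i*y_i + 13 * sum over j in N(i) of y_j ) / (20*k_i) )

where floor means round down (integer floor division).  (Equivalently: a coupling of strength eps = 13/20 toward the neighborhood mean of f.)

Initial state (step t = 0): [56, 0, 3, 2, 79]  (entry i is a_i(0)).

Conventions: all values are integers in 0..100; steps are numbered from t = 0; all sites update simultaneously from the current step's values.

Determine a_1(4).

Simulating step by step:
t=0: [56, 0, 3, 2, 79]
t=1: [37, 23, 4, 18, 38]
t=2: [57, 39, 31, 37, 54]
t=3: [64, 61, 60, 61, 64]
t=4: [61, 62, 63, 62, 61]

Answer: a_1(4) = 62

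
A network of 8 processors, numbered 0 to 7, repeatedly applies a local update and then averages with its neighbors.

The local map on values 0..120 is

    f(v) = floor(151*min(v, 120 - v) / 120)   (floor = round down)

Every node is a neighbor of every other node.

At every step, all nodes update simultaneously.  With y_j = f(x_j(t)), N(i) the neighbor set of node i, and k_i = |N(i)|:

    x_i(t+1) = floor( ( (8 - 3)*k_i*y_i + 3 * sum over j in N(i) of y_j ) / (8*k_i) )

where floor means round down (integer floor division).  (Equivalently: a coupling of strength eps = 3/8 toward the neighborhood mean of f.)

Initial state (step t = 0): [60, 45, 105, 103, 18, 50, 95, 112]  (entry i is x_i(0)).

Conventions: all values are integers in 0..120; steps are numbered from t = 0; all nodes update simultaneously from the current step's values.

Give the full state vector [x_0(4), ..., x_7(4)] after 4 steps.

Answer: [66, 70, 63, 63, 64, 68, 65, 61]

Derivation:
t=0: [60, 45, 105, 103, 18, 50, 95, 112]
t=1: [58, 47, 26, 27, 28, 51, 33, 21]
t=2: [60, 53, 37, 38, 39, 55, 42, 34]
t=3: [66, 61, 50, 50, 51, 63, 53, 47]
t=4: [66, 70, 63, 63, 64, 68, 65, 61]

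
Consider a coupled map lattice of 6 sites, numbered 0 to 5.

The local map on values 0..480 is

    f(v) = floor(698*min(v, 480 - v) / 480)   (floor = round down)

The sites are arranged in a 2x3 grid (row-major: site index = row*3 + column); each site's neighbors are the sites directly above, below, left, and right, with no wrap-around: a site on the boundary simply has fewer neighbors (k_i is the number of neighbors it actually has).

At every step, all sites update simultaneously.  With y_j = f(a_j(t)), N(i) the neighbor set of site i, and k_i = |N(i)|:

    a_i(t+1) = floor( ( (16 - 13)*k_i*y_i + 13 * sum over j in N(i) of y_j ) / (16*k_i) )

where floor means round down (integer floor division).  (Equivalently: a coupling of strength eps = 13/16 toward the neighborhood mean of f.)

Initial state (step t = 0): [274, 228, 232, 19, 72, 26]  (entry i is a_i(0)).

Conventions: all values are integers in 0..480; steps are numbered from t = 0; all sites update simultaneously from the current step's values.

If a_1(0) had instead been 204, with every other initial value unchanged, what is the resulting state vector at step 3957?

Simulating step by step:
t=0: [274, 204, 232, 19, 72, 26]
t=1: [187, 255, 198, 168, 117, 186]
t=2: [282, 258, 296, 224, 259, 236]
t=3: [316, 297, 320, 307, 328, 303]
t=4: [254, 237, 255, 233, 251, 232]
t=5: [338, 332, 337, 331, 338, 331]
t=6: [213, 207, 213, 207, 213, 208]
t=7: [302, 307, 302, 307, 302, 307]
t=8: [252, 256, 252, 256, 252, 256]
t=9: [326, 329, 326, 329, 326, 329]
t=10: [219, 222, 219, 222, 219, 222]
t=11: [321, 318, 321, 318, 321, 318]
t=12: [234, 231, 234, 231, 234, 231]
t=13: [335, 339, 335, 339, 335, 339]
t=14: [205, 209, 205, 209, 205, 209]
t=15: [302, 298, 302, 298, 302, 298]
t=16: [262, 259, 262, 259, 262, 259]
t=17: [320, 317, 320, 317, 320, 317]
t=18: [236, 232, 236, 232, 236, 232]
t=19: [338, 341, 338, 341, 338, 341]
t=20: [202, 205, 202, 205, 202, 205]
t=21: [297, 293, 297, 293, 297, 293]
t=22: [270, 266, 270, 266, 270, 266]
t=23: [309, 306, 309, 306, 309, 306]
t=24: [252, 248, 252, 248, 252, 248]
t=25: [335, 332, 335, 332, 335, 332]
t=26: [214, 210, 214, 210, 214, 210]
t=27: [306, 309, 306, 309, 306, 309]
t=28: [248, 252, 248, 252, 248, 252]
t=29: [332, 335, 332, 335, 332, 335]
t=30: [210, 214, 210, 214, 210, 214]
t=31: [309, 306, 309, 306, 309, 306]

Answer: [332, 335, 332, 335, 332, 335]
Key observation: The state at step 23, [309, 306, 309, 306, 309, 306], reappears at step 31: the system is in a cycle of period 8 from step 23 on.  Therefore the state at step 3957 equals the state at step 23 + ((3957 - 23) mod 8) = 29, which is [332, 335, 332, 335, 332, 335].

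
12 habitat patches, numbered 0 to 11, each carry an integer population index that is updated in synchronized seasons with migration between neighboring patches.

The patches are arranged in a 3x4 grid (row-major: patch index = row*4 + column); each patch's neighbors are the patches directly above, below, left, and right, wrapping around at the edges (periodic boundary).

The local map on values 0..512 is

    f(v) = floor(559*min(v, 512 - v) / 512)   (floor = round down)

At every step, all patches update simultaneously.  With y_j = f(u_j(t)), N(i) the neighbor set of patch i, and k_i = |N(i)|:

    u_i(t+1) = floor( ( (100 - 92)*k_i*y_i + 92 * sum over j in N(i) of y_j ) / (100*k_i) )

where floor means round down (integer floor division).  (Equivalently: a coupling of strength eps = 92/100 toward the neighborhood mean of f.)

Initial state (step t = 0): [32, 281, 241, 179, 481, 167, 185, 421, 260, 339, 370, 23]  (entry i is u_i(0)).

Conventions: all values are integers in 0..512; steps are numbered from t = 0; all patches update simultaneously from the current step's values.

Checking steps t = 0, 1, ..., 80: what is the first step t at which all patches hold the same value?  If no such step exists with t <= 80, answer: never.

Simulating step by step:
t=0: [32, 281, 241, 179, 481, 167, 185, 421, 260, 339, 370, 23]  (not all equal)
t=1: [176, 173, 205, 112, 138, 169, 176, 112, 86, 213, 168, 168]  (not all equal)
t=2: [142, 206, 175, 175, 147, 189, 179, 158, 181, 167, 205, 134]  (not all equal)
t=3: [189, 186, 206, 168, 180, 191, 197, 172, 163, 210, 182, 191]  (not all equal)
t=4: [191, 215, 201, 204, 194, 210, 205, 199, 207, 199, 217, 187]  (not all equal)
t=5: [222, 219, 227, 212, 219, 221, 225, 215, 211, 230, 217, 223]  (not all equal)
t=6: [235, 244, 238, 240, 236, 243, 239, 239, 242, 237, 245, 233]  (not all equal)
t=7: [261, 260, 263, 257, 260, 260, 262, 258, 256, 264, 258, 262]  (not all equal)
t=8: [276, 272, 275, 273, 276, 273, 274, 274, 273, 275, 271, 277]  (not all equal)
t=9: [259, 258, 260, 257, 258, 259, 259, 258, 257, 260, 258, 260]  (not all equal)
t=10: [277, 275, 276, 275, 276, 276, 276, 276, 275, 276, 275, 277]  (not all equal)
t=11: [257, 256, 257, 256, 257, 257, 257, 257, 256, 257, 256, 257]  (not all equal)
t=12: [278, 278, 278, 278, 278, 278, 278, 278, 278, 278, 278, 278]  (all equal)

Answer: 12
Key observation: Synchronization is absorbing here: once all patches are equal they stay equal, and step 12 is the first all-equal step.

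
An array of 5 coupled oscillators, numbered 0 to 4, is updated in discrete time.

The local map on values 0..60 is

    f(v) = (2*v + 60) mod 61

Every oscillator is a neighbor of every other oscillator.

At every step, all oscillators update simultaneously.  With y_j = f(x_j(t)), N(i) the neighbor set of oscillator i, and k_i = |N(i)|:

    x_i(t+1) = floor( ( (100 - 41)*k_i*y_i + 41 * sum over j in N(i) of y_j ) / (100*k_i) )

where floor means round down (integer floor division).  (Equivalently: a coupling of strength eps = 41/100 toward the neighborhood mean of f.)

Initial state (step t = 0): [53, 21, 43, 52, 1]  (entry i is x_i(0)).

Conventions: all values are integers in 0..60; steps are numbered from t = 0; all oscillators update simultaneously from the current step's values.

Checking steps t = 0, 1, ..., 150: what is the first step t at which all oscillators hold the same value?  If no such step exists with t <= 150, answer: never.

Answer: never
Key observation: The state at step 8 reappears at step 10 — the system is in a cycle of period 2 from step 8 on.  No step 0..10 is synchronized, and the cycle repeats forever, so no step up to 150 (or ever) has all oscillators equal.

Derivation:
t=0: [53, 21, 43, 52, 1]  (not all equal)
t=1: [37, 35, 27, 36, 16]  (not all equal)
t=2: [17, 15, 37, 16, 26]  (not all equal)
t=3: [32, 30, 21, 31, 40]  (not all equal)
t=4: [13, 41, 32, 12, 21]  (not all equal)
t=5: [23, 21, 12, 22, 31]  (not all equal)
t=6: [37, 35, 26, 36, 15]  (not all equal)
t=7: [17, 15, 36, 16, 25]  (not all equal)
t=8: [31, 29, 20, 30, 39]  (not all equal)
t=9: [17, 45, 36, 46, 25]  (not all equal)
t=10: [31, 29, 20, 30, 39]  (not all equal)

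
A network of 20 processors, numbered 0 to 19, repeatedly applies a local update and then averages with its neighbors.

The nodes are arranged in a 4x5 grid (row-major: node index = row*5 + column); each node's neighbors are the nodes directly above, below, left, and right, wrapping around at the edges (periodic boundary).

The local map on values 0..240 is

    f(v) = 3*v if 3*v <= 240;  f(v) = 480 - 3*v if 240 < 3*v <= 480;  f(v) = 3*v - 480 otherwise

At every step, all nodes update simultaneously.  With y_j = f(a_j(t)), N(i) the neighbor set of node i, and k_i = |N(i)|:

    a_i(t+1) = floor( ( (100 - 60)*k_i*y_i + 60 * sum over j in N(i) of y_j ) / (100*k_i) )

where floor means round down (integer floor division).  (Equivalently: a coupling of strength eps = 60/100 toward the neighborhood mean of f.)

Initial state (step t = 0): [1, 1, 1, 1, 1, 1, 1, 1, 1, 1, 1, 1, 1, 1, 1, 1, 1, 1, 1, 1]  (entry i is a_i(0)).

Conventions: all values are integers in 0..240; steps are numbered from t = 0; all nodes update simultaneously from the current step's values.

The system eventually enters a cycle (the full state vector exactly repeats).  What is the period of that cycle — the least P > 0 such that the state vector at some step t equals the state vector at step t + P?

Simulating step by step:
t=0: [1, 1, 1, 1, 1, 1, 1, 1, 1, 1, 1, 1, 1, 1, 1, 1, 1, 1, 1, 1]
t=1: [3, 3, 3, 3, 3, 3, 3, 3, 3, 3, 3, 3, 3, 3, 3, 3, 3, 3, 3, 3]
t=2: [9, 9, 9, 9, 9, 9, 9, 9, 9, 9, 9, 9, 9, 9, 9, 9, 9, 9, 9, 9]
t=3: [27, 27, 27, 27, 27, 27, 27, 27, 27, 27, 27, 27, 27, 27, 27, 27, 27, 27, 27, 27]
t=4: [81, 81, 81, 81, 81, 81, 81, 81, 81, 81, 81, 81, 81, 81, 81, 81, 81, 81, 81, 81]
t=5: [237, 237, 237, 237, 237, 237, 237, 237, 237, 237, 237, 237, 237, 237, 237, 237, 237, 237, 237, 237]
t=6: [231, 231, 231, 231, 231, 231, 231, 231, 231, 231, 231, 231, 231, 231, 231, 231, 231, 231, 231, 231]
t=7: [213, 213, 213, 213, 213, 213, 213, 213, 213, 213, 213, 213, 213, 213, 213, 213, 213, 213, 213, 213]
t=8: [159, 159, 159, 159, 159, 159, 159, 159, 159, 159, 159, 159, 159, 159, 159, 159, 159, 159, 159, 159]
t=9: [3, 3, 3, 3, 3, 3, 3, 3, 3, 3, 3, 3, 3, 3, 3, 3, 3, 3, 3, 3]

Answer: 8
Key observation: The state at step 1, [3, 3, 3, 3, 3, 3, 3, 3, 3, 3, 3, 3, 3, 3, 3, 3, 3, 3, 3, 3], reappears at step 9 — and no state repeats earlier — so the cycle the system enters has period 8.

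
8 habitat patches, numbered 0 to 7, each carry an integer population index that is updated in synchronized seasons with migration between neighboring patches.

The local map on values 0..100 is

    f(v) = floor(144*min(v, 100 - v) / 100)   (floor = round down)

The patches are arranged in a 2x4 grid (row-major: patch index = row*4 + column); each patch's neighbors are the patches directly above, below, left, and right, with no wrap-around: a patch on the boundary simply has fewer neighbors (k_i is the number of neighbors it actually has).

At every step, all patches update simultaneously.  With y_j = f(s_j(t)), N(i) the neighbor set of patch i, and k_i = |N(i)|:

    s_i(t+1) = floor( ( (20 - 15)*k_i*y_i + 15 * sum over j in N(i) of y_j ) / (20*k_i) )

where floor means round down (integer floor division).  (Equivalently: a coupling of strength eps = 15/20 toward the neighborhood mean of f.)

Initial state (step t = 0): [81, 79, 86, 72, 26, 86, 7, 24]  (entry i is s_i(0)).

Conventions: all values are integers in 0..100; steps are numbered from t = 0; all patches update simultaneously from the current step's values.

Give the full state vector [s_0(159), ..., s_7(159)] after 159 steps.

Simulating step by step:
t=0: [81, 79, 86, 72, 26, 86, 7, 24]
t=1: [31, 24, 25, 30, 26, 24, 21, 27]
t=2: [37, 37, 35, 38, 38, 33, 34, 36]
t=3: [53, 50, 51, 51, 51, 50, 49, 51]
t=4: [70, 70, 70, 70, 69, 71, 70, 70]
t=5: [43, 42, 43, 43, 42, 42, 42, 43]
t=6: [60, 60, 60, 61, 60, 60, 60, 60]
t=7: [57, 57, 56, 56, 57, 57, 57, 56]
t=8: [61, 61, 62, 63, 61, 61, 62, 62]
t=9: [56, 55, 54, 53, 56, 55, 54, 53]
t=10: [63, 64, 65, 66, 63, 64, 65, 66]
t=11: [52, 51, 49, 48, 52, 51, 49, 48]
t=12: [69, 69, 69, 69, 69, 69, 69, 69]
t=13: [44, 44, 44, 44, 44, 44, 44, 44]
t=14: [63, 63, 63, 63, 63, 63, 63, 63]
t=15: [53, 53, 53, 53, 53, 53, 53, 53]
t=16: [67, 67, 67, 67, 67, 67, 67, 67]
t=17: [47, 47, 47, 47, 47, 47, 47, 47]
t=18: [67, 67, 67, 67, 67, 67, 67, 67]

Answer: [47, 47, 47, 47, 47, 47, 47, 47]
Key observation: The state at step 16, [67, 67, 67, 67, 67, 67, 67, 67], reappears at step 18: the system is in a cycle of period 2 from step 16 on.  Therefore the state at step 159 equals the state at step 16 + ((159 - 16) mod 2) = 17, which is [47, 47, 47, 47, 47, 47, 47, 47].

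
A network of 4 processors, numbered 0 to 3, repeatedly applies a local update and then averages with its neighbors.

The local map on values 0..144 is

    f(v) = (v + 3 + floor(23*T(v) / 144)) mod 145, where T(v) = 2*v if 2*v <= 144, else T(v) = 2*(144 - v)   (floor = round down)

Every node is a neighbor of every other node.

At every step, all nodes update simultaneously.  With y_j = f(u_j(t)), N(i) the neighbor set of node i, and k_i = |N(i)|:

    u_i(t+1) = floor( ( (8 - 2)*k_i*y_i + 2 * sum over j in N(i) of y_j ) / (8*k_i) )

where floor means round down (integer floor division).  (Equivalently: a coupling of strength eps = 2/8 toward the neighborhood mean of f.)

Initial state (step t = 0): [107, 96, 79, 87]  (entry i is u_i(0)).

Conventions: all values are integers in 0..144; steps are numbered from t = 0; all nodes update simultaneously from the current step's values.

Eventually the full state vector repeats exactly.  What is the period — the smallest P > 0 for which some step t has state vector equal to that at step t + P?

Answer: 15
Key observation: The state at step 4, [138, 138, 138, 138], reappears at step 19 — and no state repeats earlier — so the cycle the system enters has period 15.

Derivation:
t=0: [107, 96, 79, 87]
t=1: [117, 113, 105, 109]
t=2: [126, 124, 121, 123]
t=3: [133, 132, 131, 132]
t=4: [138, 138, 138, 138]
t=5: [142, 142, 142, 142]
t=6: [0, 0, 0, 0]
t=7: [3, 3, 3, 3]
t=8: [6, 6, 6, 6]
t=9: [10, 10, 10, 10]
t=10: [16, 16, 16, 16]
t=11: [24, 24, 24, 24]
t=12: [34, 34, 34, 34]
t=13: [47, 47, 47, 47]
t=14: [65, 65, 65, 65]
t=15: [88, 88, 88, 88]
t=16: [108, 108, 108, 108]
t=17: [122, 122, 122, 122]
t=18: [132, 132, 132, 132]
t=19: [138, 138, 138, 138]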